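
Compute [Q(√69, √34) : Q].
[Q(√69, √34) : Q] = 4

[Q(√69):Q] = 2 (min poly x^2 - 69, irreducible since 69 is squarefree > 1). For the top step, suppose √34 ∈ Q(√69), say √34 = c + d√69 with c, d ∈ Q. Squaring: 34 = c^2 + 69d^2 + 2cd√69. Since √69 ∉ Q this forces 2cd = 0. If d = 0 then √34 = c ∈ Q, contradicting 34 squarefree > 1. If c = 0 then 34 = 69d^2, so 69·34 = (69d)^2 is a perfect square in Q — but 69·34 = 2346 is not a perfect square (since 69 and 34 are distinct squarefree integers). Contradiction. Hence √34 ∉ Q(√69), so x^2 - 34 stays irreducible over Q(√69) and [Q(√69, √34) : Q(√69)] = 2. By the tower law, [Q(√69, √34) : Q] = 2 · 2 = 4.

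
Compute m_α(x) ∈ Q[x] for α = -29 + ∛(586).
m_α(x) = x^3 + 87x^2 + 2523x + 23803

Set β = α + 29 = ∛(586), so β^3 = 586. Then (α + 29)^3 - 586 = 0, i.e. α is a root of g(x) = (x + 29)^3 - 586 = x^3 + 87x^2 + 2523x + 23803. Since g(x) = h(x + 29) where h(x) = x^3 - 586, and h is irreducible over Q (because 586 is not a perfect cube, so h has no rational root, and a monic cubic with no rational root is irreducible), g is also irreducible (irreducibility is preserved under the substitution x → x + 29). Hence m_α(x) = x^3 + 87x^2 + 2523x + 23803.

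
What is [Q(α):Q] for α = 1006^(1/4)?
[Q(α):Q] = 4

α is a root of x^4 - 1006. By Eisenstein's criterion at the prime p = 2 (which divides the constant term 1006 but p^2 = 4 does not, since 1006 is squarefree), x^4 - 1006 is irreducible over Q. Hence [Q(α):Q] = 4.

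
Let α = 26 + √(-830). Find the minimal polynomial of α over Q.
m_α(x) = x^2 - 52x + 1506

From α - 26 = √(-830), squaring gives (α - 26)^2 = -830, i.e. α^2 - 52α + 676 = -830, so α^2 - 52α + 1506 = 0. The discriminant of x^2 - 52x + 1506 is (-52)^2 - 4·(1506) = 2704 - 6024 = -3320, and 4·(-830) is not a perfect square in Q since -830 is squarefree and ≠ 1. Hence x^2 - 52x + 1506 is irreducible over Q and is the minimal polynomial of α.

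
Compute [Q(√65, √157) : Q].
[Q(√65, √157) : Q] = 4

[Q(√65):Q] = 2 (min poly x^2 - 65, irreducible since 65 is squarefree > 1). For the top step, suppose √157 ∈ Q(√65), say √157 = c + d√65 with c, d ∈ Q. Squaring: 157 = c^2 + 65d^2 + 2cd√65. Since √65 ∉ Q this forces 2cd = 0. If d = 0 then √157 = c ∈ Q, contradicting 157 squarefree > 1. If c = 0 then 157 = 65d^2, so 65·157 = (65d)^2 is a perfect square in Q — but 65·157 = 10205 is not a perfect square (since 65 and 157 are distinct squarefree integers). Contradiction. Hence √157 ∉ Q(√65), so x^2 - 157 stays irreducible over Q(√65) and [Q(√65, √157) : Q(√65)] = 2. By the tower law, [Q(√65, √157) : Q] = 2 · 2 = 4.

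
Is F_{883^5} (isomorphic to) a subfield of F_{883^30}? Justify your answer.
Yes: F_{883^5} is a subfield of F_{883^30}

F_{p^m} embeds in F_{p^n} iff m | n (since F_{p^n} is the splitting field of x^(p^n) - x, and F_{p^m} ⊂ F_{p^n} forces p^n to be a power of p^m, i.e. m | n; conversely if m | n then every root of x^(p^m) - x is a root of x^(p^n) - x). Here 5 | 30 (since 30 = 6·5), so F_{883^5} is a subfield of F_{883^30}, and [F_{883^30} : F_{883^5}] = 30/5 = 6.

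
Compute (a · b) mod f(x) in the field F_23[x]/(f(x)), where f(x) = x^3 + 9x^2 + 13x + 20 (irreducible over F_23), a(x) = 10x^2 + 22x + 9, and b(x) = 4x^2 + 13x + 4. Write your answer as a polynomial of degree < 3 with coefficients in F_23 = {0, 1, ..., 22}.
a · b ≡ 16x^2 + 9x + 1 (mod f(x))

Multiply in F_23[x]: a(x)·b(x) = (10x^2 + 22x + 9)·(4x^2 + 13x + 4) = 17x^4 + 11x^3 + 17x^2 + 21x + 13. This has degree ≥ 3, so divide by f(x) over F_23: 17x^4 + 11x^3 + 17x^2 + 21x + 13 = (17x + 19)·(x^3 + 9x^2 + 13x + 20) + (16x^2 + 9x + 1). Hence a·b ≡ 16x^2 + 9x + 1 (mod f). (F_23[x]/(f) is a field with 23^3 = 12167 elements since f is irreducible of degree 3.)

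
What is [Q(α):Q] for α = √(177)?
[Q(α):Q] = 2

[Q(α):Q] equals the degree of the minimal polynomial of α. Here α^2 = 177 and x^2 - 177 is irreducible (d = 177 is squarefree, ≠ 1, hence not a square), so deg(m_α) = 2. Thus [Q(α):Q] = 2.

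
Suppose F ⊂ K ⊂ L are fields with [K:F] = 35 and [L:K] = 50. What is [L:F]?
[L:F] = 1750

The tower law says that for any tower of field extensions F ⊂ K ⊂ L with finite degrees, [L:F] = [L:K] · [K:F]. Here this gives [L:F] = 50 · 35 = 1750.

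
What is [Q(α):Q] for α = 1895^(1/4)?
[Q(α):Q] = 4

α is a root of x^4 - 1895. By Eisenstein's criterion at the prime p = 5 (which divides the constant term 1895 but p^2 = 25 does not, since 1895 is squarefree), x^4 - 1895 is irreducible over Q. Hence [Q(α):Q] = 4.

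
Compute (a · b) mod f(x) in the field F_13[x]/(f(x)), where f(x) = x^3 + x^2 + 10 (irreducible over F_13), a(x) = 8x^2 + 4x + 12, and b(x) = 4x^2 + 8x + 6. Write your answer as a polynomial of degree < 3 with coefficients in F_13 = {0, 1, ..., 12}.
a · b ≡ 2x^2 + 8x + 8 (mod f(x))

Multiply in F_13[x]: a(x)·b(x) = (8x^2 + 4x + 12)·(4x^2 + 8x + 6) = 6x^4 + 2x^3 + 11x^2 + 3x + 7. This has degree ≥ 3, so divide by f(x) over F_13: 6x^4 + 2x^3 + 11x^2 + 3x + 7 = (6x + 9)·(x^3 + x^2 + 10) + (2x^2 + 8x + 8). Hence a·b ≡ 2x^2 + 8x + 8 (mod f). (F_13[x]/(f) is a field with 13^3 = 2197 elements since f is irreducible of degree 3.)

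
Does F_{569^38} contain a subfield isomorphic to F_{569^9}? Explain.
No: F_{569^9} is not a subfield of F_{569^38}

F_{p^m} embeds in F_{p^n} iff m | n. Here 9 ∤ 38 (since 38 = 4·9 + 2 with remainder 2 ≠ 0), so F_{569^9} is not a subfield of F_{569^38}. Equivalently: if it were, the tower law would give 9 = [F_{569^9}:F_569] dividing [F_{569^38}:F_569] = 38, contradiction.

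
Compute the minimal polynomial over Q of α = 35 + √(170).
m_α(x) = x^2 - 70x + 1055

From α - 35 = √(170), squaring gives (α - 35)^2 = 170, i.e. α^2 - 70α + 1225 = 170, so α^2 - 70α + 1055 = 0. The discriminant of x^2 - 70x + 1055 is (-70)^2 - 4·(1055) = 4900 - 4220 = 680, and 4·(170) is not a perfect square in Q since 170 is squarefree and ≠ 1. Hence x^2 - 70x + 1055 is irreducible over Q and is the minimal polynomial of α.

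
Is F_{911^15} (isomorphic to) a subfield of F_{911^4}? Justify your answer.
No: F_{911^15} is not a subfield of F_{911^4}

F_{p^m} embeds in F_{p^n} iff m | n. Here 15 ∤ 4 (since 4 = 0·15 + 4 with remainder 4 ≠ 0), so F_{911^15} is not a subfield of F_{911^4}. Equivalently: if it were, the tower law would give 15 = [F_{911^15}:F_911] dividing [F_{911^4}:F_911] = 4, contradiction.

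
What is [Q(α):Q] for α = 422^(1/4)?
[Q(α):Q] = 4

α is a root of x^4 - 422. By Eisenstein's criterion at the prime p = 2 (which divides the constant term 422 but p^2 = 4 does not, since 422 is squarefree), x^4 - 422 is irreducible over Q. Hence [Q(α):Q] = 4.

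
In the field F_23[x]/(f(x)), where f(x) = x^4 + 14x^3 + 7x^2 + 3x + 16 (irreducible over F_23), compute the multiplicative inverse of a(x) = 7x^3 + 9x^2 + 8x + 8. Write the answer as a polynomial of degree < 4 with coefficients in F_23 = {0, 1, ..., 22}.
a(x)^(-1) ≡ 7x^3 + 5x^2 + 6x + 13 (mod f(x))

Since f is irreducible over F_23, F_23[x]/(f) is a field and a(x) ≠ 0 has an inverse. Apply the extended Euclidean algorithm to f(x) and a(x) in F_23[x]: f(x) = (10x + 22)·a(x) + (5x^2 + 1);  a(x) = (6x + 11)·(5x^2 + 1) + (2x + 20);  (5x^2 + 1) = (14x + 21)·(2x + 20) + (18). The last nonzero remainder is the constant 18 = gcd(f, a) in F_23. Back-substituting through the division chain expresses 18 = s(x)·a(x) + t(x)·f(x) with s(x) ≡ 11x^3 + 21x^2 + 16x + 4 (mod f), so (11x^3 + 21x^2 + 16x + 4)·a(x) ≡ 18 (mod f). Multiplying by 18^(-1) ≡ 9 in F_23 gives a(x)^(-1) ≡ 9·(11x^3 + 21x^2 + 16x + 4) ≡ 7x^3 + 5x^2 + 6x + 13 (mod f). Check: (7x^3 + 9x^2 + 8x + 8)·(7x^3 + 5x^2 + 6x + 13) = 3x^6 + 6x^5 + 5x^4 + 11x^3 + 21x^2 + 14x + 12 ≡ 1 (mod x^4 + 14x^3 + 7x^2 + 3x + 16).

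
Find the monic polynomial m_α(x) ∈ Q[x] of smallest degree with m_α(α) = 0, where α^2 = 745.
m_α(x) = x^2 - 745

α satisfies α^2 - 745 = 0, so x^2 - 745 annihilates α. Since d = 745 is squarefree and ≠ 1, it is not a perfect square in Q, so x^2 - 745 has no rational root and is therefore irreducible over Q (a degree-2 polynomial over a field is irreducible iff it has no root). Hence m_α(x) = x^2 - 745.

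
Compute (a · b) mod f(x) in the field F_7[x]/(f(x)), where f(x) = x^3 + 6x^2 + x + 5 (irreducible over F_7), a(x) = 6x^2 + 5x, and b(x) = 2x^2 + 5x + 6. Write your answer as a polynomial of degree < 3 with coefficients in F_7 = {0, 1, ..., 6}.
a · b ≡ 3x^2 + 2x + 6 (mod f(x))

Multiply in F_7[x]: a(x)·b(x) = (6x^2 + 5x)·(2x^2 + 5x + 6) = 5x^4 + 5x^3 + 5x^2 + 2x. This has degree ≥ 3, so divide by f(x) over F_7: 5x^4 + 5x^3 + 5x^2 + 2x = (5x + 3)·(x^3 + 6x^2 + x + 5) + (3x^2 + 2x + 6). Hence a·b ≡ 3x^2 + 2x + 6 (mod f). (F_7[x]/(f) is a field with 7^3 = 343 elements since f is irreducible of degree 3.)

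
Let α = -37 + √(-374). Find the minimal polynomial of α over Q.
m_α(x) = x^2 + 74x + 1743

From α + 37 = √(-374), squaring gives (α + 37)^2 = -374, i.e. α^2 + 74α + 1369 = -374, so α^2 + 74α + 1743 = 0. The discriminant of x^2 + 74x + 1743 is (74)^2 - 4·(1743) = 5476 - 6972 = -1496, and 4·(-374) is not a perfect square in Q since -374 is squarefree and ≠ 1. Hence x^2 + 74x + 1743 is irreducible over Q and is the minimal polynomial of α.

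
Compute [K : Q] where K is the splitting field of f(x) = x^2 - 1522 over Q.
[K : Q] = 2

f(x) = x^2 - 1522 factors as (x - √1522)(x + √1522). The splitting field is K = Q(√1522). Since 1522 is squarefree and > 1, it is not a perfect square, so x^2 - 1522 is irreducible over Q and [Q(√1522) : Q] = 2. Hence [K : Q] = 2.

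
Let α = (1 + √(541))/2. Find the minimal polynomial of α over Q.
m_α(x) = x^2 - x - 135

From 2α - 1 = √(541), squaring gives (2α - 1)^2 = 541, i.e. 4α^2 - 4α + 1 = 541, so α^2 - α + (1 - 541)/4 = 0. Since 541 ≡ 1 (mod 4), (1 - 541)/4 = -135 ∈ Z. The polynomial x^2 - x - 135 has discriminant 1 - 4·(-135) = 541, which is not a perfect square in Q (d = 541 is squarefree and ≠ 1), so x^2 - x - 135 is irreducible over Q. It is the minimal polynomial of α.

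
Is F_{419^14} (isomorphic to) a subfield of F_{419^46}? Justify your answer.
No: F_{419^14} is not a subfield of F_{419^46}

F_{p^m} embeds in F_{p^n} iff m | n. Here 14 ∤ 46 (since 46 = 3·14 + 4 with remainder 4 ≠ 0), so F_{419^14} is not a subfield of F_{419^46}. Equivalently: if it were, the tower law would give 14 = [F_{419^14}:F_419] dividing [F_{419^46}:F_419] = 46, contradiction.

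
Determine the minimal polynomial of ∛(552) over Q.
m_α(x) = x^3 - 552

α satisfies α^3 = 552, so x^3 - 552 annihilates α. By the rational root test, a rational root p/q (in lowest terms) of x^3 - 552 would satisfy p^3 = 552 q^3, forcing q = 1 and p^3 = 552; but 552 is not a perfect cube, contradiction. A monic cubic over Q with no rational root is irreducible (any nontrivial factorization would include a linear factor). Hence x^3 - 552 is the minimal polynomial of α, and in particular [Q(α):Q] = 3.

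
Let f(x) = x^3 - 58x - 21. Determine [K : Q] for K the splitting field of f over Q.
[K : Q] = 6

By the rational root test, any rational root of the monic integer polynomial f(x) = x^3 - 58x - 21 must be an integer dividing the constant term -21, i.e. one of ±{1, 3, 7, 21}. Evaluating: f(1) = -78, f(-1) = 36, f(3) = -168, f(-3) = 126, f(7) = -84, f(-7) = 42, f(21) = 8022, f(-21) = -8064; none is 0, so f has no rational root and is therefore irreducible over Q (a cubic with no linear factor over a field is irreducible). For an irreducible cubic, the Galois group is A_3 or S_3 according as the discriminant disc(f) = -4a^3 - 27b^2 = -4·(-58)^3 - 27·(-21)^2 = 768541 is or is not a square in Q. Here disc(f) = 768541 is not a perfect square in Q, so the Galois group of f over Q is not contained in A_3 and must be all of S_3. The splitting field has degree |S_3| = 6 over Q, so [K : Q] = 6.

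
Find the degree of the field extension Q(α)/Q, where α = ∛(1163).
[Q(α):Q] = 3

The minimal polynomial of α is x^3 - 1163, irreducible over Q since 1163 is not a perfect cube (so x^3 - 1163 has no rational root). Hence [Q(α):Q] = deg(m_α) = 3.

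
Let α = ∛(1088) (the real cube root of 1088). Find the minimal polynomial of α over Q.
m_α(x) = x^3 - 1088

α satisfies α^3 = 1088, so x^3 - 1088 annihilates α. By the rational root test, a rational root p/q (in lowest terms) of x^3 - 1088 would satisfy p^3 = 1088 q^3, forcing q = 1 and p^3 = 1088; but 1088 is not a perfect cube, contradiction. A monic cubic over Q with no rational root is irreducible (any nontrivial factorization would include a linear factor). Hence x^3 - 1088 is the minimal polynomial of α, and in particular [Q(α):Q] = 3.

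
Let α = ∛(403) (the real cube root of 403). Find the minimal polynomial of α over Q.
m_α(x) = x^3 - 403

α satisfies α^3 = 403, so x^3 - 403 annihilates α. By the rational root test, a rational root p/q (in lowest terms) of x^3 - 403 would satisfy p^3 = 403 q^3, forcing q = 1 and p^3 = 403; but 403 is not a perfect cube, contradiction. A monic cubic over Q with no rational root is irreducible (any nontrivial factorization would include a linear factor). Hence x^3 - 403 is the minimal polynomial of α, and in particular [Q(α):Q] = 3.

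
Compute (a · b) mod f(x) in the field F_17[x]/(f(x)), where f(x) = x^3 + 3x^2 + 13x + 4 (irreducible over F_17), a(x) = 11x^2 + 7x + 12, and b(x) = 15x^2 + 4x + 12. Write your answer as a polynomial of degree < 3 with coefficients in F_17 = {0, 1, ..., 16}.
a · b ≡ 15x^2 + 9x + 15 (mod f(x))

Multiply in F_17[x]: a(x)·b(x) = (11x^2 + 7x + 12)·(15x^2 + 4x + 12) = 12x^4 + 13x^3 + 13x + 8. This has degree ≥ 3, so divide by f(x) over F_17: 12x^4 + 13x^3 + 13x + 8 = (12x + 11)·(x^3 + 3x^2 + 13x + 4) + (15x^2 + 9x + 15). Hence a·b ≡ 15x^2 + 9x + 15 (mod f). (F_17[x]/(f) is a field with 17^3 = 4913 elements since f is irreducible of degree 3.)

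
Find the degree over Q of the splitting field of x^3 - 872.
[K : Q] = 6

The roots of x^3 - 872 are ∛872, ω∛872, ω^2∛872 where ω = e^(2πi/3) is a primitive cube root of unity, so K = Q(∛872, ω). Now [Q(∛872):Q] = 3 (since 872 is not a perfect cube, x^3 - 872 is irreducible) and [Q(ω):Q] = 2. Both 2 and 3 divide [K:Q], and [K:Q] ≤ 3·2 = 6, so [K:Q] = 6. (Equivalently: Q(∛872) ⊂ R but ω ∉ R, so [K : Q(∛872)] = 2.)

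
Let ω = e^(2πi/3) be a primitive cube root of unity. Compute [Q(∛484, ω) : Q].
[Q(∛484, ω) : Q] = 6

[Q(∛484):Q] = 3 (min poly x^3 - 484, irreducible since 484 is not a perfect cube). [Q(ω):Q] = 2 (min poly x^2 + x + 1). Since Q(∛484) ⊂ R and ω ∉ R, we have ω ∉ Q(∛484), so x^2 + x + 1 remains irreducible over Q(∛484) and [Q(∛484, ω) : Q(∛484)] = 2. By the tower law, [Q(∛484, ω) : Q] = 3 · 2 = 6. (In fact Q(∛484, ω) is the splitting field of x^3 - 484 over Q.)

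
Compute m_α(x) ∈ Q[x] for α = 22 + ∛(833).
m_α(x) = x^3 - 66x^2 + 1452x - 11481

Set β = α - 22 = ∛(833), so β^3 = 833. Then (α - 22)^3 - 833 = 0, i.e. α is a root of g(x) = (x - 22)^3 - 833 = x^3 - 66x^2 + 1452x - 11481. Since g(x) = h(x - 22) where h(x) = x^3 - 833, and h is irreducible over Q (because 833 is not a perfect cube, so h has no rational root, and a monic cubic with no rational root is irreducible), g is also irreducible (irreducibility is preserved under the substitution x → x - 22). Hence m_α(x) = x^3 - 66x^2 + 1452x - 11481.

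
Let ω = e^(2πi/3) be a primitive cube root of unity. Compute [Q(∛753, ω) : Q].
[Q(∛753, ω) : Q] = 6

[Q(∛753):Q] = 3 (min poly x^3 - 753, irreducible since 753 is not a perfect cube). [Q(ω):Q] = 2 (min poly x^2 + x + 1). Since Q(∛753) ⊂ R and ω ∉ R, we have ω ∉ Q(∛753), so x^2 + x + 1 remains irreducible over Q(∛753) and [Q(∛753, ω) : Q(∛753)] = 2. By the tower law, [Q(∛753, ω) : Q] = 3 · 2 = 6. (In fact Q(∛753, ω) is the splitting field of x^3 - 753 over Q.)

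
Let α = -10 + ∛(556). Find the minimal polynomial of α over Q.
m_α(x) = x^3 + 30x^2 + 300x + 444

Set β = α + 10 = ∛(556), so β^3 = 556. Then (α + 10)^3 - 556 = 0, i.e. α is a root of g(x) = (x + 10)^3 - 556 = x^3 + 30x^2 + 300x + 444. Since g(x) = h(x + 10) where h(x) = x^3 - 556, and h is irreducible over Q (because 556 is not a perfect cube, so h has no rational root, and a monic cubic with no rational root is irreducible), g is also irreducible (irreducibility is preserved under the substitution x → x + 10). Hence m_α(x) = x^3 + 30x^2 + 300x + 444.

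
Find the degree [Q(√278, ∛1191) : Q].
[Q(√278, ∛1191) : Q] = 6

Let L = Q(√278, ∛1191). Since Q(√278) ⊂ L and [Q(√278):Q] = 2, the tower law gives 2 | [L:Q]. Likewise Q(∛1191) ⊂ L with [Q(∛1191):Q] = 3 (because 1191 is not a perfect cube), so 3 | [L:Q]. As gcd(2,3) = 1, [L:Q] is divisible by 6. Conversely L is generated over Q by √278 and ∛1191, so [L:Q] ≤ 2·3 = 6. Therefore [Q(√278, ∛1191) : Q] = 6.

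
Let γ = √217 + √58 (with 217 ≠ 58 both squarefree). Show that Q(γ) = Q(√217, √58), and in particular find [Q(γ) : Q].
[Q(γ) : Q] = 4 (equivalently, Q(γ) = Q(√217, √58))

Obviously Q(γ) ⊆ Q(√217, √58), and [Q(√217, √58):Q] = 4 (since 217, 58 are distinct squarefree integers > 1 with 12586 not a perfect square). To show equality we compute the minimal polynomial of γ. From γ = √217 + √58: γ^2 = 217 + 2√(12586) + 58 = 275 + 2√(12586), so γ^2 - 275 = 2√(12586); squaring, (γ^2 - 275)^2 = 4·12586, i.e. γ^4 - 550γ^2 + 75625 - 50344 = 0, i.e. γ^4 - 550γ^2 + 25281 = 0. So γ is a root of x^4 - 550x^2 + 25281. This polynomial is irreducible over Q: it has no rational root (each ±√217 ± √58 is irrational), and any factorization into two quadratics over Q would force √(12586) ∈ Q (pairing opposite roots) or √217, √58 ∈ Q (other pairings), all impossible. Hence [Q(γ):Q] = 4 = [Q(√217, √58):Q], so Q(γ) = Q(√217, √58).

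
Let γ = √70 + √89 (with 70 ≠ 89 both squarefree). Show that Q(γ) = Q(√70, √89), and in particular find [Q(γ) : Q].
[Q(γ) : Q] = 4 (equivalently, Q(γ) = Q(√70, √89))

Obviously Q(γ) ⊆ Q(√70, √89), and [Q(√70, √89):Q] = 4 (since 70, 89 are distinct squarefree integers > 1 with 6230 not a perfect square). To show equality we compute the minimal polynomial of γ. From γ = √70 + √89: γ^2 = 70 + 2√(6230) + 89 = 159 + 2√(6230), so γ^2 - 159 = 2√(6230); squaring, (γ^2 - 159)^2 = 4·6230, i.e. γ^4 - 318γ^2 + 25281 - 24920 = 0, i.e. γ^4 - 318γ^2 + 361 = 0. So γ is a root of x^4 - 318x^2 + 361. This polynomial is irreducible over Q: it has no rational root (each ±√70 ± √89 is irrational), and any factorization into two quadratics over Q would force √(6230) ∈ Q (pairing opposite roots) or √70, √89 ∈ Q (other pairings), all impossible. Hence [Q(γ):Q] = 4 = [Q(√70, √89):Q], so Q(γ) = Q(√70, √89).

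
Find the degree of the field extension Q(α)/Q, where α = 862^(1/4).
[Q(α):Q] = 4

α is a root of x^4 - 862. By Eisenstein's criterion at the prime p = 2 (which divides the constant term 862 but p^2 = 4 does not, since 862 is squarefree), x^4 - 862 is irreducible over Q. Hence [Q(α):Q] = 4.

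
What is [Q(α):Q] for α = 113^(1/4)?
[Q(α):Q] = 4

α is a root of x^4 - 113. By Eisenstein's criterion at the prime p = 113 (which divides the constant term 113 but p^2 = 12769 does not, since 113 is squarefree), x^4 - 113 is irreducible over Q. Hence [Q(α):Q] = 4.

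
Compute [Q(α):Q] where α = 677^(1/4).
[Q(α):Q] = 4

α is a root of x^4 - 677. By Eisenstein's criterion at the prime p = 677 (which divides the constant term 677 but p^2 = 458329 does not, since 677 is squarefree), x^4 - 677 is irreducible over Q. Hence [Q(α):Q] = 4.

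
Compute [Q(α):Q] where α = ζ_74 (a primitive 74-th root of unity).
[Q(α):Q] = 36

The minimal polynomial of ζ_74 over Q is the 74-th cyclotomic polynomial Φ_74(x), which is irreducible over Q and has degree φ(74) = 36. Hence [Q(α):Q] = φ(74) = 36.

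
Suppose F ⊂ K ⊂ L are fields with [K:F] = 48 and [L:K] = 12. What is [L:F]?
[L:F] = 576

The tower law says that for any tower of field extensions F ⊂ K ⊂ L with finite degrees, [L:F] = [L:K] · [K:F]. Here this gives [L:F] = 12 · 48 = 576.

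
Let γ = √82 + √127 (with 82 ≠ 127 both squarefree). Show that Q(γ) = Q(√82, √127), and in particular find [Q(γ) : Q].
[Q(γ) : Q] = 4 (equivalently, Q(γ) = Q(√82, √127))

Obviously Q(γ) ⊆ Q(√82, √127), and [Q(√82, √127):Q] = 4 (since 82, 127 are distinct squarefree integers > 1 with 10414 not a perfect square). To show equality we compute the minimal polynomial of γ. From γ = √82 + √127: γ^2 = 82 + 2√(10414) + 127 = 209 + 2√(10414), so γ^2 - 209 = 2√(10414); squaring, (γ^2 - 209)^2 = 4·10414, i.e. γ^4 - 418γ^2 + 43681 - 41656 = 0, i.e. γ^4 - 418γ^2 + 2025 = 0. So γ is a root of x^4 - 418x^2 + 2025. This polynomial is irreducible over Q: it has no rational root (each ±√82 ± √127 is irrational), and any factorization into two quadratics over Q would force √(10414) ∈ Q (pairing opposite roots) or √82, √127 ∈ Q (other pairings), all impossible. Hence [Q(γ):Q] = 4 = [Q(√82, √127):Q], so Q(γ) = Q(√82, √127).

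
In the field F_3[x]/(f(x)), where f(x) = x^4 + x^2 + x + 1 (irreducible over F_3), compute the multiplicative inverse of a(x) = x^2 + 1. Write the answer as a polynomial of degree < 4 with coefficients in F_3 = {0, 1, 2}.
a(x)^(-1) ≡ 2x^3 + x^2 + 2 (mod f(x))

Since f is irreducible over F_3, F_3[x]/(f) is a field and a(x) ≠ 0 has an inverse. Apply the extended Euclidean algorithm to f(x) and a(x) in F_3[x]: f(x) = (x^2)·a(x) + (x + 1);  a(x) = (x + 2)·(x + 1) + (2). The last nonzero remainder is the constant 2 = gcd(f, a) in F_3. Back-substituting through the division chain expresses 2 = s(x)·a(x) + t(x)·f(x) with s(x) ≡ x^3 + 2x^2 + 1 (mod f), so (x^3 + 2x^2 + 1)·a(x) ≡ 2 (mod f). Multiplying by 2^(-1) ≡ 2 in F_3 gives a(x)^(-1) ≡ 2·(x^3 + 2x^2 + 1) ≡ 2x^3 + x^2 + 2 (mod f). Check: (x^2 + 1)·(2x^3 + x^2 + 2) = 2x^5 + x^4 + 2x^3 + 2 ≡ 1 (mod x^4 + x^2 + x + 1).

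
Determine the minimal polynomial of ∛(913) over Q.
m_α(x) = x^3 - 913

α satisfies α^3 = 913, so x^3 - 913 annihilates α. By the rational root test, a rational root p/q (in lowest terms) of x^3 - 913 would satisfy p^3 = 913 q^3, forcing q = 1 and p^3 = 913; but 913 is not a perfect cube, contradiction. A monic cubic over Q with no rational root is irreducible (any nontrivial factorization would include a linear factor). Hence x^3 - 913 is the minimal polynomial of α, and in particular [Q(α):Q] = 3.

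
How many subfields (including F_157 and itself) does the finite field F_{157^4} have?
F_{157^4} has 3 subfields

The subfields of F_{p^n} are exactly the fields F_{p^d} for d | n (each is the fixed field of the unique index-d subgroup of Gal(F_{p^n}/F_p) ≅ Z/nZ). The divisors of n = 4 are {1, 2, 4}, giving 3 subfields: F_{157^1}, F_{157^2}, F_{157^4}.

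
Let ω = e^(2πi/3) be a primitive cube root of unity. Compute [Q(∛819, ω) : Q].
[Q(∛819, ω) : Q] = 6

[Q(∛819):Q] = 3 (min poly x^3 - 819, irreducible since 819 is not a perfect cube). [Q(ω):Q] = 2 (min poly x^2 + x + 1). Since Q(∛819) ⊂ R and ω ∉ R, we have ω ∉ Q(∛819), so x^2 + x + 1 remains irreducible over Q(∛819) and [Q(∛819, ω) : Q(∛819)] = 2. By the tower law, [Q(∛819, ω) : Q] = 3 · 2 = 6. (In fact Q(∛819, ω) is the splitting field of x^3 - 819 over Q.)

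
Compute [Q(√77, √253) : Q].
[Q(√77, √253) : Q] = 4

[Q(√77):Q] = 2 (min poly x^2 - 77, irreducible since 77 is squarefree > 1). For the top step, suppose √253 ∈ Q(√77), say √253 = c + d√77 with c, d ∈ Q. Squaring: 253 = c^2 + 77d^2 + 2cd√77. Since √77 ∉ Q this forces 2cd = 0. If d = 0 then √253 = c ∈ Q, contradicting 253 squarefree > 1. If c = 0 then 253 = 77d^2, so 77·253 = (77d)^2 is a perfect square in Q — but 77·253 = 19481 is not a perfect square (since 77 and 253 are distinct squarefree integers). Contradiction. Hence √253 ∉ Q(√77), so x^2 - 253 stays irreducible over Q(√77) and [Q(√77, √253) : Q(√77)] = 2. By the tower law, [Q(√77, √253) : Q] = 2 · 2 = 4.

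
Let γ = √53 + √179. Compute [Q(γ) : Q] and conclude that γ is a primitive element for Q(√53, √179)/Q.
[Q(γ) : Q] = 4 (equivalently, Q(γ) = Q(√53, √179))

Obviously Q(γ) ⊆ Q(√53, √179), and [Q(√53, √179):Q] = 4 (since 53, 179 are distinct squarefree integers > 1 with 9487 not a perfect square). To show equality we compute the minimal polynomial of γ. From γ = √53 + √179: γ^2 = 53 + 2√(9487) + 179 = 232 + 2√(9487), so γ^2 - 232 = 2√(9487); squaring, (γ^2 - 232)^2 = 4·9487, i.e. γ^4 - 464γ^2 + 53824 - 37948 = 0, i.e. γ^4 - 464γ^2 + 15876 = 0. So γ is a root of x^4 - 464x^2 + 15876. This polynomial is irreducible over Q: it has no rational root (each ±√53 ± √179 is irrational), and any factorization into two quadratics over Q would force √(9487) ∈ Q (pairing opposite roots) or √53, √179 ∈ Q (other pairings), all impossible. Hence [Q(γ):Q] = 4 = [Q(√53, √179):Q], so Q(γ) = Q(√53, √179).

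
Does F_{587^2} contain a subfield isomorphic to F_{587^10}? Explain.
No: F_{587^10} is not a subfield of F_{587^2}

F_{p^m} embeds in F_{p^n} iff m | n. Here 10 ∤ 2 (since 2 = 0·10 + 2 with remainder 2 ≠ 0), so F_{587^10} is not a subfield of F_{587^2}. Equivalently: if it were, the tower law would give 10 = [F_{587^10}:F_587] dividing [F_{587^2}:F_587] = 2, contradiction.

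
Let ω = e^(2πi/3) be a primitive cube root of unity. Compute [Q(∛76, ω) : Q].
[Q(∛76, ω) : Q] = 6

[Q(∛76):Q] = 3 (min poly x^3 - 76, irreducible since 76 is not a perfect cube). [Q(ω):Q] = 2 (min poly x^2 + x + 1). Since Q(∛76) ⊂ R and ω ∉ R, we have ω ∉ Q(∛76), so x^2 + x + 1 remains irreducible over Q(∛76) and [Q(∛76, ω) : Q(∛76)] = 2. By the tower law, [Q(∛76, ω) : Q] = 3 · 2 = 6. (In fact Q(∛76, ω) is the splitting field of x^3 - 76 over Q.)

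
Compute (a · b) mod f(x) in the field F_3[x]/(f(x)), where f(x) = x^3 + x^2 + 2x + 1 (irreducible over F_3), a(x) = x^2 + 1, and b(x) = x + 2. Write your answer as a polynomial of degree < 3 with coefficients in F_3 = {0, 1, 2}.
a · b ≡ x^2 + 2x + 1 (mod f(x))

Multiply in F_3[x]: a(x)·b(x) = (x^2 + 1)·(x + 2) = x^3 + 2x^2 + x + 2. This has degree ≥ 3, so divide by f(x) over F_3: x^3 + 2x^2 + x + 2 = (1)·(x^3 + x^2 + 2x + 1) + (x^2 + 2x + 1). Hence a·b ≡ x^2 + 2x + 1 (mod f). (F_3[x]/(f) is a field with 3^3 = 27 elements since f is irreducible of degree 3.)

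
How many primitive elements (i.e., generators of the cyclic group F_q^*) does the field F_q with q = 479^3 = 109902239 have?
There are φ(109902238) = 53438616 primitive elements

F_q^* is cyclic of order q - 1 = 109902238. A cyclic group of order m has exactly φ(m) generators. Here m = 109902238 = 2 · 43 · 239 · 5347, so the number of primitive elements is φ(109902238) = 53438616.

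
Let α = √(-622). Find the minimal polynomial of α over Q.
m_α(x) = x^2 + 622

α satisfies α^2 + 622 = 0, so x^2 + 622 annihilates α. Since d = -622 is squarefree and ≠ 1, it is not a perfect square in Q, so x^2 + 622 has no rational root and is therefore irreducible over Q (a degree-2 polynomial over a field is irreducible iff it has no root). Hence m_α(x) = x^2 + 622.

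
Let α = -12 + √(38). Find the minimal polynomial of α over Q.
m_α(x) = x^2 + 24x + 106

From α + 12 = √(38), squaring gives (α + 12)^2 = 38, i.e. α^2 + 24α + 144 = 38, so α^2 + 24α + 106 = 0. The discriminant of x^2 + 24x + 106 is (24)^2 - 4·(106) = 576 - 424 = 152, and 4·(38) is not a perfect square in Q since 38 is squarefree and ≠ 1. Hence x^2 + 24x + 106 is irreducible over Q and is the minimal polynomial of α.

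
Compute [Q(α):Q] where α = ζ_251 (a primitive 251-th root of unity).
[Q(α):Q] = 250

The minimal polynomial of ζ_251 over Q is the 251-th cyclotomic polynomial Φ_251(x), which is irreducible over Q and has degree φ(251) = 250. Hence [Q(α):Q] = φ(251) = 250.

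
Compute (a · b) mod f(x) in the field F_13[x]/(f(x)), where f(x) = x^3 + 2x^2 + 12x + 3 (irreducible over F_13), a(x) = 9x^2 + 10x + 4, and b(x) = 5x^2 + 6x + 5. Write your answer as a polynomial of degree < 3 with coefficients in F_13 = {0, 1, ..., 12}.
a · b ≡ 12x^2 + 5x + 4 (mod f(x))

Multiply in F_13[x]: a(x)·b(x) = (9x^2 + 10x + 4)·(5x^2 + 6x + 5) = 6x^4 + 8x^2 + 9x + 7. This has degree ≥ 3, so divide by f(x) over F_13: 6x^4 + 8x^2 + 9x + 7 = (6x + 1)·(x^3 + 2x^2 + 12x + 3) + (12x^2 + 5x + 4). Hence a·b ≡ 12x^2 + 5x + 4 (mod f). (F_13[x]/(f) is a field with 13^3 = 2197 elements since f is irreducible of degree 3.)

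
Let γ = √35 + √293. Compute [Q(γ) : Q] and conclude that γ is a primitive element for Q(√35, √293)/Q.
[Q(γ) : Q] = 4 (equivalently, Q(γ) = Q(√35, √293))

Obviously Q(γ) ⊆ Q(√35, √293), and [Q(√35, √293):Q] = 4 (since 35, 293 are distinct squarefree integers > 1 with 10255 not a perfect square). To show equality we compute the minimal polynomial of γ. From γ = √35 + √293: γ^2 = 35 + 2√(10255) + 293 = 328 + 2√(10255), so γ^2 - 328 = 2√(10255); squaring, (γ^2 - 328)^2 = 4·10255, i.e. γ^4 - 656γ^2 + 107584 - 41020 = 0, i.e. γ^4 - 656γ^2 + 66564 = 0. So γ is a root of x^4 - 656x^2 + 66564. This polynomial is irreducible over Q: it has no rational root (each ±√35 ± √293 is irrational), and any factorization into two quadratics over Q would force √(10255) ∈ Q (pairing opposite roots) or √35, √293 ∈ Q (other pairings), all impossible. Hence [Q(γ):Q] = 4 = [Q(√35, √293):Q], so Q(γ) = Q(√35, √293).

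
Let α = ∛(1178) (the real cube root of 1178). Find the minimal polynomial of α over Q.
m_α(x) = x^3 - 1178

α satisfies α^3 = 1178, so x^3 - 1178 annihilates α. By the rational root test, a rational root p/q (in lowest terms) of x^3 - 1178 would satisfy p^3 = 1178 q^3, forcing q = 1 and p^3 = 1178; but 1178 is not a perfect cube, contradiction. A monic cubic over Q with no rational root is irreducible (any nontrivial factorization would include a linear factor). Hence x^3 - 1178 is the minimal polynomial of α, and in particular [Q(α):Q] = 3.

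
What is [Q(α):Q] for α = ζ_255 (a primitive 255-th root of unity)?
[Q(α):Q] = 128

The minimal polynomial of ζ_255 over Q is the 255-th cyclotomic polynomial Φ_255(x), which is irreducible over Q and has degree φ(255) = 128. Hence [Q(α):Q] = φ(255) = 128.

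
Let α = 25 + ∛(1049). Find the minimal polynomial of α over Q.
m_α(x) = x^3 - 75x^2 + 1875x - 16674

Set β = α - 25 = ∛(1049), so β^3 = 1049. Then (α - 25)^3 - 1049 = 0, i.e. α is a root of g(x) = (x - 25)^3 - 1049 = x^3 - 75x^2 + 1875x - 16674. Since g(x) = h(x - 25) where h(x) = x^3 - 1049, and h is irreducible over Q (because 1049 is not a perfect cube, so h has no rational root, and a monic cubic with no rational root is irreducible), g is also irreducible (irreducibility is preserved under the substitution x → x - 25). Hence m_α(x) = x^3 - 75x^2 + 1875x - 16674.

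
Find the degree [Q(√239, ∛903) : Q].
[Q(√239, ∛903) : Q] = 6

Let L = Q(√239, ∛903). Since Q(√239) ⊂ L and [Q(√239):Q] = 2, the tower law gives 2 | [L:Q]. Likewise Q(∛903) ⊂ L with [Q(∛903):Q] = 3 (because 903 is not a perfect cube), so 3 | [L:Q]. As gcd(2,3) = 1, [L:Q] is divisible by 6. Conversely L is generated over Q by √239 and ∛903, so [L:Q] ≤ 2·3 = 6. Therefore [Q(√239, ∛903) : Q] = 6.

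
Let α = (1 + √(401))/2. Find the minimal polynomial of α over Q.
m_α(x) = x^2 - x - 100

From 2α - 1 = √(401), squaring gives (2α - 1)^2 = 401, i.e. 4α^2 - 4α + 1 = 401, so α^2 - α + (1 - 401)/4 = 0. Since 401 ≡ 1 (mod 4), (1 - 401)/4 = -100 ∈ Z. The polynomial x^2 - x - 100 has discriminant 1 - 4·(-100) = 401, which is not a perfect square in Q (d = 401 is squarefree and ≠ 1), so x^2 - x - 100 is irreducible over Q. It is the minimal polynomial of α.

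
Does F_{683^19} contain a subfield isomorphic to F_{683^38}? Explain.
No: F_{683^38} is not a subfield of F_{683^19}

F_{p^m} embeds in F_{p^n} iff m | n. Here 38 ∤ 19 (since 19 = 0·38 + 19 with remainder 19 ≠ 0), so F_{683^38} is not a subfield of F_{683^19}. Equivalently: if it were, the tower law would give 38 = [F_{683^38}:F_683] dividing [F_{683^19}:F_683] = 19, contradiction.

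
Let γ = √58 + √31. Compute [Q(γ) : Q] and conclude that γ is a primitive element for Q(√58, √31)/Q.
[Q(γ) : Q] = 4 (equivalently, Q(γ) = Q(√58, √31))

Obviously Q(γ) ⊆ Q(√58, √31), and [Q(√58, √31):Q] = 4 (since 58, 31 are distinct squarefree integers > 1 with 1798 not a perfect square). To show equality we compute the minimal polynomial of γ. From γ = √58 + √31: γ^2 = 58 + 2√(1798) + 31 = 89 + 2√(1798), so γ^2 - 89 = 2√(1798); squaring, (γ^2 - 89)^2 = 4·1798, i.e. γ^4 - 178γ^2 + 7921 - 7192 = 0, i.e. γ^4 - 178γ^2 + 729 = 0. So γ is a root of x^4 - 178x^2 + 729. This polynomial is irreducible over Q: it has no rational root (each ±√58 ± √31 is irrational), and any factorization into two quadratics over Q would force √(1798) ∈ Q (pairing opposite roots) or √58, √31 ∈ Q (other pairings), all impossible. Hence [Q(γ):Q] = 4 = [Q(√58, √31):Q], so Q(γ) = Q(√58, √31).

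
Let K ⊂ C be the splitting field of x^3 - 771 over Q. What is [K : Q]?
[K : Q] = 6

The roots of x^3 - 771 are ∛771, ω∛771, ω^2∛771 where ω = e^(2πi/3) is a primitive cube root of unity, so K = Q(∛771, ω). Now [Q(∛771):Q] = 3 (since 771 is not a perfect cube, x^3 - 771 is irreducible) and [Q(ω):Q] = 2. Both 2 and 3 divide [K:Q], and [K:Q] ≤ 3·2 = 6, so [K:Q] = 6. (Equivalently: Q(∛771) ⊂ R but ω ∉ R, so [K : Q(∛771)] = 2.)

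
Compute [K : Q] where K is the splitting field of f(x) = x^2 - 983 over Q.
[K : Q] = 2

f(x) = x^2 - 983 factors as (x - √983)(x + √983). The splitting field is K = Q(√983). Since 983 is squarefree and > 1, it is not a perfect square, so x^2 - 983 is irreducible over Q and [Q(√983) : Q] = 2. Hence [K : Q] = 2.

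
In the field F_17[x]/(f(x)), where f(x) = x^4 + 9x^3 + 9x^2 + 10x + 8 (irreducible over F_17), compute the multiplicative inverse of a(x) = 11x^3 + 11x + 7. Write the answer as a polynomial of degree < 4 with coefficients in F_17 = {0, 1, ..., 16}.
a(x)^(-1) ≡ 2x^3 + 9x^2 + 6x + 16 (mod f(x))

Since f is irreducible over F_17, F_17[x]/(f) is a field and a(x) ≠ 0 has an inverse. Apply the extended Euclidean algorithm to f(x) and a(x) in F_17[x]: f(x) = (14x + 7)·a(x) + (8x^2 + 5x + 10);  a(x) = (12x + 1)·(8x^2 + 5x + 10) + (5x + 14);  (8x^2 + 5x + 10) = (5x + 4)·(5x + 14) + (5). The last nonzero remainder is the constant 5 = gcd(f, a) in F_17. Back-substituting through the division chain expresses 5 = s(x)·a(x) + t(x)·f(x) with s(x) ≡ 10x^3 + 11x^2 + 13x + 12 (mod f), so (10x^3 + 11x^2 + 13x + 12)·a(x) ≡ 5 (mod f). Multiplying by 5^(-1) ≡ 7 in F_17 gives a(x)^(-1) ≡ 7·(10x^3 + 11x^2 + 13x + 12) ≡ 2x^3 + 9x^2 + 6x + 16 (mod f). Check: (11x^3 + 11x + 7)·(2x^3 + 9x^2 + 6x + 16) = 5x^6 + 14x^5 + 3x^4 + 10x^2 + 14x + 10 ≡ 1 (mod x^4 + 9x^3 + 9x^2 + 10x + 8).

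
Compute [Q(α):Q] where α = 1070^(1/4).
[Q(α):Q] = 4

α is a root of x^4 - 1070. By Eisenstein's criterion at the prime p = 2 (which divides the constant term 1070 but p^2 = 4 does not, since 1070 is squarefree), x^4 - 1070 is irreducible over Q. Hence [Q(α):Q] = 4.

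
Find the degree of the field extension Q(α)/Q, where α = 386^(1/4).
[Q(α):Q] = 4

α is a root of x^4 - 386. By Eisenstein's criterion at the prime p = 2 (which divides the constant term 386 but p^2 = 4 does not, since 386 is squarefree), x^4 - 386 is irreducible over Q. Hence [Q(α):Q] = 4.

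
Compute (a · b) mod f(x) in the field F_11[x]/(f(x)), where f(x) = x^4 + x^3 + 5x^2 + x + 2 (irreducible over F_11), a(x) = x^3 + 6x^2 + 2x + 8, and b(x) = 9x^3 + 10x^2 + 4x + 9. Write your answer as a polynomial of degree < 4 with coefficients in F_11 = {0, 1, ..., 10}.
a · b ≡ 2x^3 + 5x^2 + 2x + 9 (mod f(x))

Multiply in F_11[x]: a(x)·b(x) = (x^3 + 6x^2 + 2x + 8)·(9x^3 + 10x^2 + 4x + 9) = 9x^6 + 9x^5 + 5x^4 + 4x^3 + 10x^2 + 6x + 6. This has degree ≥ 4, so divide by f(x) over F_11: 9x^6 + 9x^5 + 5x^4 + 4x^3 + 10x^2 + 6x + 6 = (9x^2 + 4)·(x^4 + x^3 + 5x^2 + x + 2) + (2x^3 + 5x^2 + 2x + 9). Hence a·b ≡ 2x^3 + 5x^2 + 2x + 9 (mod f). (F_11[x]/(f) is a field with 11^4 = 14641 elements since f is irreducible of degree 4.)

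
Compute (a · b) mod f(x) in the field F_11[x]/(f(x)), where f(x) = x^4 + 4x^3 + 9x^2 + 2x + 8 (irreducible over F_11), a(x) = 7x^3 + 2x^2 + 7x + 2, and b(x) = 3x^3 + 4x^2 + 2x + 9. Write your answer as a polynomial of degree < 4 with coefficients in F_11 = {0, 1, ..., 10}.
a · b ≡ 7x^3 + 3x^2 + 7x + 4 (mod f(x))

Multiply in F_11[x]: a(x)·b(x) = (7x^3 + 2x^2 + 7x + 2)·(3x^3 + 4x^2 + 2x + 9) = 10x^6 + x^5 + 10x^4 + 2x^3 + 7x^2 + x + 7. This has degree ≥ 4, so divide by f(x) over F_11: 10x^6 + x^5 + 10x^4 + 2x^3 + 7x^2 + x + 7 = (10x^2 + 5x + 10)·(x^4 + 4x^3 + 9x^2 + 2x + 8) + (7x^3 + 3x^2 + 7x + 4). Hence a·b ≡ 7x^3 + 3x^2 + 7x + 4 (mod f). (F_11[x]/(f) is a field with 11^4 = 14641 elements since f is irreducible of degree 4.)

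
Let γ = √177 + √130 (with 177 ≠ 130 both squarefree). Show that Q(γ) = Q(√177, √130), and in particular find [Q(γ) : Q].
[Q(γ) : Q] = 4 (equivalently, Q(γ) = Q(√177, √130))

Obviously Q(γ) ⊆ Q(√177, √130), and [Q(√177, √130):Q] = 4 (since 177, 130 are distinct squarefree integers > 1 with 23010 not a perfect square). To show equality we compute the minimal polynomial of γ. From γ = √177 + √130: γ^2 = 177 + 2√(23010) + 130 = 307 + 2√(23010), so γ^2 - 307 = 2√(23010); squaring, (γ^2 - 307)^2 = 4·23010, i.e. γ^4 - 614γ^2 + 94249 - 92040 = 0, i.e. γ^4 - 614γ^2 + 2209 = 0. So γ is a root of x^4 - 614x^2 + 2209. This polynomial is irreducible over Q: it has no rational root (each ±√177 ± √130 is irrational), and any factorization into two quadratics over Q would force √(23010) ∈ Q (pairing opposite roots) or √177, √130 ∈ Q (other pairings), all impossible. Hence [Q(γ):Q] = 4 = [Q(√177, √130):Q], so Q(γ) = Q(√177, √130).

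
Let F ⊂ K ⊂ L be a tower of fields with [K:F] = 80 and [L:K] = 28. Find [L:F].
[L:F] = 2240

The tower law says that for any tower of field extensions F ⊂ K ⊂ L with finite degrees, [L:F] = [L:K] · [K:F]. Here this gives [L:F] = 28 · 80 = 2240.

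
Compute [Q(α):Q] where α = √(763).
[Q(α):Q] = 2

[Q(α):Q] equals the degree of the minimal polynomial of α. Here α^2 = 763 and x^2 - 763 is irreducible (d = 763 is squarefree, ≠ 1, hence not a square), so deg(m_α) = 2. Thus [Q(α):Q] = 2.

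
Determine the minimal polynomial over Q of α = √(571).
m_α(x) = x^2 - 571

α satisfies α^2 - 571 = 0, so x^2 - 571 annihilates α. Since d = 571 is squarefree and ≠ 1, it is not a perfect square in Q, so x^2 - 571 has no rational root and is therefore irreducible over Q (a degree-2 polynomial over a field is irreducible iff it has no root). Hence m_α(x) = x^2 - 571.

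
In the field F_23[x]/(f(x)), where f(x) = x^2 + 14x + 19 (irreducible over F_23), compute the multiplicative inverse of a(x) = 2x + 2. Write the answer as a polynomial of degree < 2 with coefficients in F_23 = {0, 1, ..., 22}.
a(x)^(-1) ≡ 21x + 20 (mod f(x))

Since f is irreducible over F_23, F_23[x]/(f) is a field and a(x) ≠ 0 has an inverse. Apply the extended Euclidean algorithm to f(x) and a(x) in F_23[x]: f(x) = (12x + 18)·a(x) + (6). The last nonzero remainder is the constant 6 = gcd(f, a) in F_23. Back-substituting through the division chain expresses 6 = s(x)·a(x) + t(x)·f(x) with s(x) ≡ 11x + 5 (mod f), so (11x + 5)·a(x) ≡ 6 (mod f). Multiplying by 6^(-1) ≡ 4 in F_23 gives a(x)^(-1) ≡ 4·(11x + 5) ≡ 21x + 20 (mod f). Check: (2x + 2)·(21x + 20) = 19x^2 + 13x + 17 ≡ 1 (mod x^2 + 14x + 19).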